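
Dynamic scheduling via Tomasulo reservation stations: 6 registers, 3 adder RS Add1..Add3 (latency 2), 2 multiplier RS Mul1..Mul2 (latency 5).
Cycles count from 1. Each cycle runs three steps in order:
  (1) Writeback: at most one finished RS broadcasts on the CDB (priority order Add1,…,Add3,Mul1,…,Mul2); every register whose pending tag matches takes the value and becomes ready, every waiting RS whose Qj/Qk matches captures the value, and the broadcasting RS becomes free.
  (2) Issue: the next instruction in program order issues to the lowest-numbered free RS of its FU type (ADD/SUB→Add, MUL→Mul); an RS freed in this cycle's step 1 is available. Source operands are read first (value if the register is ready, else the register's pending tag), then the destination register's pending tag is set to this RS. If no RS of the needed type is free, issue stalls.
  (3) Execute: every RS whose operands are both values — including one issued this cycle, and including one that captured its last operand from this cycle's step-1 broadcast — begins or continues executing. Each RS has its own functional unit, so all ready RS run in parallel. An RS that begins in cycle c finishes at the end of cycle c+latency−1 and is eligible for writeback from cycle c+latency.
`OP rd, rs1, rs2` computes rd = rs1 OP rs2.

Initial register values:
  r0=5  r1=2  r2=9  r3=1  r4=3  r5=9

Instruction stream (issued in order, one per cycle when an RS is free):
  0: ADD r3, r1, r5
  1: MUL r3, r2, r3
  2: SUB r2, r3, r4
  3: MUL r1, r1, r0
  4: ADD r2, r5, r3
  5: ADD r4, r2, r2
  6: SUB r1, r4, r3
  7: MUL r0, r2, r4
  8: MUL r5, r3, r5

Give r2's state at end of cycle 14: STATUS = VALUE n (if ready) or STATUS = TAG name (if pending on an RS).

  c1: issue ADD r3<-Add1  regs: r0:5,r1:2,r2:9,r3:Add1,r4:3,r5:9
  c2: issue MUL r3<-Mul1  regs: r0:5,r1:2,r2:9,r3:Mul1,r4:3,r5:9
  c3: CDB Add1=11; issue SUB r2<-Add1  regs: r0:5,r1:2,r2:Add1,r3:Mul1,r4:3,r5:9
  c4: issue MUL r1<-Mul2  regs: r0:5,r1:Mul2,r2:Add1,r3:Mul1,r4:3,r5:9
  c5: issue ADD r2<-Add2  regs: r0:5,r1:Mul2,r2:Add2,r3:Mul1,r4:3,r5:9
  c6: issue ADD r4<-Add3  regs: r0:5,r1:Mul2,r2:Add2,r3:Mul1,r4:Add3,r5:9
  c7: stall  regs: r0:5,r1:Mul2,r2:Add2,r3:Mul1,r4:Add3,r5:9
  c8: CDB Mul1=99; stall  regs: r0:5,r1:Mul2,r2:Add2,r3:99,r4:Add3,r5:9
  c9: CDB Mul2=10; stall  regs: r0:5,r1:10,r2:Add2,r3:99,r4:Add3,r5:9
  c10: CDB Add1=96; issue SUB r1<-Add1  regs: r0:5,r1:Add1,r2:Add2,r3:99,r4:Add3,r5:9
  c11: CDB Add2=108; issue MUL r0<-Mul1  regs: r0:Mul1,r1:Add1,r2:108,r3:99,r4:Add3,r5:9
  c12: issue MUL r5<-Mul2  regs: r0:Mul1,r1:Add1,r2:108,r3:99,r4:Add3,r5:Mul2
  c13: CDB Add3=216  regs: r0:Mul1,r1:Add1,r2:108,r3:99,r4:216,r5:Mul2
  c14: -  regs: r0:Mul1,r1:Add1,r2:108,r3:99,r4:216,r5:Mul2

STATUS = VALUE 108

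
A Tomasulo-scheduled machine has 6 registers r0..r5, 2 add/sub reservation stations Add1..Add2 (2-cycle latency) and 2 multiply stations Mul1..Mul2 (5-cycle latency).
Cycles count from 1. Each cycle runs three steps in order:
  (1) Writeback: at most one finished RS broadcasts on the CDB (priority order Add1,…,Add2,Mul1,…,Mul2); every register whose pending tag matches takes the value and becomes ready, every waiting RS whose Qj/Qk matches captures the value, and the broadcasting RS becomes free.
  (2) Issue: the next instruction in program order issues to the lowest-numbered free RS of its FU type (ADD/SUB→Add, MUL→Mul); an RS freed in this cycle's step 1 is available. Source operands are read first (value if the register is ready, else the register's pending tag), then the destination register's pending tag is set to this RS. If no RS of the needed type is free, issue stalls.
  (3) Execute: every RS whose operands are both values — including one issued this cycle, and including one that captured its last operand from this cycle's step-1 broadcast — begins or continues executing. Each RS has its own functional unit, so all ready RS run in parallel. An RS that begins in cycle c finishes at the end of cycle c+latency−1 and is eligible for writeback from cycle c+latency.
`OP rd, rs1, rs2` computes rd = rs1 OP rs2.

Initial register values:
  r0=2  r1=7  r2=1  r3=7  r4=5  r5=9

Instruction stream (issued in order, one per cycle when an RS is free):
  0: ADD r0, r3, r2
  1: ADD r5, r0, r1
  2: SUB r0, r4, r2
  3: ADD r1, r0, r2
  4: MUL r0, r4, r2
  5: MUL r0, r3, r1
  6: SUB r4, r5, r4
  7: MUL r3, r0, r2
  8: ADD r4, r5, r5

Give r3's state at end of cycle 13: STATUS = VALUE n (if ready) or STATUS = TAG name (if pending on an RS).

cycle 1: issue ADD r0<-Add1 // r0:Add1,r1:7,r2:1,r3:7,r4:5,r5:9
cycle 2: issue ADD r5<-Add2 // r0:Add1,r1:7,r2:1,r3:7,r4:5,r5:Add2
cycle 3: CDB Add1=8; issue SUB r0<-Add1 // r0:Add1,r1:7,r2:1,r3:7,r4:5,r5:Add2
cycle 4: stall // r0:Add1,r1:7,r2:1,r3:7,r4:5,r5:Add2
cycle 5: CDB Add1=4; issue ADD r1<-Add1 // r0:4,r1:Add1,r2:1,r3:7,r4:5,r5:Add2
cycle 6: CDB Add2=15; issue MUL r0<-Mul1 // r0:Mul1,r1:Add1,r2:1,r3:7,r4:5,r5:15
cycle 7: CDB Add1=5; issue MUL r0<-Mul2 // r0:Mul2,r1:5,r2:1,r3:7,r4:5,r5:15
cycle 8: issue SUB r4<-Add1 // r0:Mul2,r1:5,r2:1,r3:7,r4:Add1,r5:15
cycle 9: stall // r0:Mul2,r1:5,r2:1,r3:7,r4:Add1,r5:15
cycle 10: CDB Add1=10; stall // r0:Mul2,r1:5,r2:1,r3:7,r4:10,r5:15
cycle 11: CDB Mul1=5; issue MUL r3<-Mul1 // r0:Mul2,r1:5,r2:1,r3:Mul1,r4:10,r5:15
cycle 12: CDB Mul2=35; issue ADD r4<-Add1 // r0:35,r1:5,r2:1,r3:Mul1,r4:Add1,r5:15
cycle 13: - // r0:35,r1:5,r2:1,r3:Mul1,r4:Add1,r5:15

STATUS = TAG Mul1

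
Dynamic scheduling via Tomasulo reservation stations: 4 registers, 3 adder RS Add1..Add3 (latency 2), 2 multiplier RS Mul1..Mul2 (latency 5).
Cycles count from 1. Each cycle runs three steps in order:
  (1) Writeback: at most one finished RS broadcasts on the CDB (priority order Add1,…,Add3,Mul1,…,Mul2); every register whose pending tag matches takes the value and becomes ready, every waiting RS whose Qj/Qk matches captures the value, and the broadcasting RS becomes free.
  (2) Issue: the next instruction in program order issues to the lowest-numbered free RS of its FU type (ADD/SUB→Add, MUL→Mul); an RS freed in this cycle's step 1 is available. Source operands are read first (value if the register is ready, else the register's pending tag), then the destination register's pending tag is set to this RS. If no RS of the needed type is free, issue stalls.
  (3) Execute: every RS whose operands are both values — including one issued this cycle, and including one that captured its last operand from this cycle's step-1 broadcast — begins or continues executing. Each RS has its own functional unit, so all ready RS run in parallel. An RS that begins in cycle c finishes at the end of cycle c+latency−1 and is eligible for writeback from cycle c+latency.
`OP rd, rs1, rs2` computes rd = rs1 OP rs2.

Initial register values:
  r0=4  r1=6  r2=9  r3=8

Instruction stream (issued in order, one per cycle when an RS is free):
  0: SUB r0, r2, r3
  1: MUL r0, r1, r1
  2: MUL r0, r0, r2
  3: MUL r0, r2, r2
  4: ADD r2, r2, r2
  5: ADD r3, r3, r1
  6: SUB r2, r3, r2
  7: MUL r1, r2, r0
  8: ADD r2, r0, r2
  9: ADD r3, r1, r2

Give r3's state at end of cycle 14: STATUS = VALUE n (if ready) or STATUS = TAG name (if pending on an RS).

  c1: issue SUB r0<-Add1  regs: r0:Add1,r1:6,r2:9,r3:8
  c2: issue MUL r0<-Mul1  regs: r0:Mul1,r1:6,r2:9,r3:8
  c3: CDB Add1=1; issue MUL r0<-Mul2  regs: r0:Mul2,r1:6,r2:9,r3:8
  c4: stall  regs: r0:Mul2,r1:6,r2:9,r3:8
  c5: stall  regs: r0:Mul2,r1:6,r2:9,r3:8
  c6: stall  regs: r0:Mul2,r1:6,r2:9,r3:8
  c7: CDB Mul1=36; issue MUL r0<-Mul1  regs: r0:Mul1,r1:6,r2:9,r3:8
  c8: issue ADD r2<-Add1  regs: r0:Mul1,r1:6,r2:Add1,r3:8
  c9: issue ADD r3<-Add2  regs: r0:Mul1,r1:6,r2:Add1,r3:Add2
  c10: CDB Add1=18; issue SUB r2<-Add1  regs: r0:Mul1,r1:6,r2:Add1,r3:Add2
  c11: CDB Add2=14; stall  regs: r0:Mul1,r1:6,r2:Add1,r3:14
  c12: CDB Mul1=81; issue MUL r1<-Mul1  regs: r0:81,r1:Mul1,r2:Add1,r3:14
  c13: CDB Add1=-4; issue ADD r2<-Add1  regs: r0:81,r1:Mul1,r2:Add1,r3:14
  c14: CDB Mul2=324; issue ADD r3<-Add2  regs: r0:81,r1:Mul1,r2:Add1,r3:Add2

STATUS = TAG Add2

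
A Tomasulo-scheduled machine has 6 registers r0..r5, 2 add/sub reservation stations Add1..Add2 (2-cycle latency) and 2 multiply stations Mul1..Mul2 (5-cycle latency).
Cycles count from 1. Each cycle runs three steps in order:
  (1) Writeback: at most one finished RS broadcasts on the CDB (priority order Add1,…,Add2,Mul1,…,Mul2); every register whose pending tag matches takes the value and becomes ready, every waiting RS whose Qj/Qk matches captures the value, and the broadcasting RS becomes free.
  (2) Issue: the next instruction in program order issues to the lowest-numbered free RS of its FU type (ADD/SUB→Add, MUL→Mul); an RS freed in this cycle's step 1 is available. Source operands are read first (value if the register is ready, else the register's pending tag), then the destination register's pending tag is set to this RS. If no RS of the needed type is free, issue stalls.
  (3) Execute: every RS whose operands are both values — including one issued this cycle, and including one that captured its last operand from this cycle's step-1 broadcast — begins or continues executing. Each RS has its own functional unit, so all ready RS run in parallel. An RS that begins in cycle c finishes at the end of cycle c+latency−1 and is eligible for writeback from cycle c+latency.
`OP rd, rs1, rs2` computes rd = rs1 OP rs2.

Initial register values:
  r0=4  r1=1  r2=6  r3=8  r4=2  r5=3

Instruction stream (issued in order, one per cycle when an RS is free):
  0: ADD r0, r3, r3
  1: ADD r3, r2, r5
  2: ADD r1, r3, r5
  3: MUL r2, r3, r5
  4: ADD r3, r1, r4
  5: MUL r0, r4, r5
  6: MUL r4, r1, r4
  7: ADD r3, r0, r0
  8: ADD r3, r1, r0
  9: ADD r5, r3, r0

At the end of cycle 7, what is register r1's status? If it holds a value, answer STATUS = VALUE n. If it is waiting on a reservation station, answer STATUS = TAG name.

STATUS = VALUE 12

cycle 1: issue ADD r0<-Add1 // r0:Add1,r1:1,r2:6,r3:8,r4:2,r5:3
cycle 2: issue ADD r3<-Add2 // r0:Add1,r1:1,r2:6,r3:Add2,r4:2,r5:3
cycle 3: CDB Add1=16; issue ADD r1<-Add1 // r0:16,r1:Add1,r2:6,r3:Add2,r4:2,r5:3
cycle 4: CDB Add2=9; issue MUL r2<-Mul1 // r0:16,r1:Add1,r2:Mul1,r3:9,r4:2,r5:3
cycle 5: issue ADD r3<-Add2 // r0:16,r1:Add1,r2:Mul1,r3:Add2,r4:2,r5:3
cycle 6: CDB Add1=12; issue MUL r0<-Mul2 // r0:Mul2,r1:12,r2:Mul1,r3:Add2,r4:2,r5:3
cycle 7: stall // r0:Mul2,r1:12,r2:Mul1,r3:Add2,r4:2,r5:3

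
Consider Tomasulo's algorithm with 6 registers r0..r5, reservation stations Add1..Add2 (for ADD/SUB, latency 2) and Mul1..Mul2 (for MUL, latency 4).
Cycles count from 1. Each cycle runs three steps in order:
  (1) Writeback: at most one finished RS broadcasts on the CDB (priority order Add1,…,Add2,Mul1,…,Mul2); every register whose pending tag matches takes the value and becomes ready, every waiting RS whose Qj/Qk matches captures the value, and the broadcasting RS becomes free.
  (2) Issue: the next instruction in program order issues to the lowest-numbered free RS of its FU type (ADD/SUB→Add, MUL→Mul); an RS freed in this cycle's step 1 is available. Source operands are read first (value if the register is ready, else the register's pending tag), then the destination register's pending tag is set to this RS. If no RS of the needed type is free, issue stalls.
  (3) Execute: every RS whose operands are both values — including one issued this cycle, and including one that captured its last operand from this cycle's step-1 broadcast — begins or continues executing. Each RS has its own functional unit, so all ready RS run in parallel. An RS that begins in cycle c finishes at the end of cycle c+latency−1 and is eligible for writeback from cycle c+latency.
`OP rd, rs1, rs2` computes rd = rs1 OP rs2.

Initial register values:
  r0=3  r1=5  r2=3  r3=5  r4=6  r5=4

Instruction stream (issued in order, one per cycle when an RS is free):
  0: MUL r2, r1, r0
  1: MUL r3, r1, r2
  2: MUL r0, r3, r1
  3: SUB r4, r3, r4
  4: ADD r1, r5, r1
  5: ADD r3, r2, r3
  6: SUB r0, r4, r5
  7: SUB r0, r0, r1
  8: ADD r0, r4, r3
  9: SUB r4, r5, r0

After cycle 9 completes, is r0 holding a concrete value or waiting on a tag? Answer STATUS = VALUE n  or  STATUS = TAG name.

c1: issue MUL r2<-Mul1 | r0:3,r1:5,r2:Mul1,r3:5,r4:6,r5:4
c2: issue MUL r3<-Mul2 | r0:3,r1:5,r2:Mul1,r3:Mul2,r4:6,r5:4
c3: stall | r0:3,r1:5,r2:Mul1,r3:Mul2,r4:6,r5:4
c4: stall | r0:3,r1:5,r2:Mul1,r3:Mul2,r4:6,r5:4
c5: CDB Mul1=15; issue MUL r0<-Mul1 | r0:Mul1,r1:5,r2:15,r3:Mul2,r4:6,r5:4
c6: issue SUB r4<-Add1 | r0:Mul1,r1:5,r2:15,r3:Mul2,r4:Add1,r5:4
c7: issue ADD r1<-Add2 | r0:Mul1,r1:Add2,r2:15,r3:Mul2,r4:Add1,r5:4
c8: stall | r0:Mul1,r1:Add2,r2:15,r3:Mul2,r4:Add1,r5:4
c9: CDB Add2=9; issue ADD r3<-Add2 | r0:Mul1,r1:9,r2:15,r3:Add2,r4:Add1,r5:4

STATUS = TAG Mul1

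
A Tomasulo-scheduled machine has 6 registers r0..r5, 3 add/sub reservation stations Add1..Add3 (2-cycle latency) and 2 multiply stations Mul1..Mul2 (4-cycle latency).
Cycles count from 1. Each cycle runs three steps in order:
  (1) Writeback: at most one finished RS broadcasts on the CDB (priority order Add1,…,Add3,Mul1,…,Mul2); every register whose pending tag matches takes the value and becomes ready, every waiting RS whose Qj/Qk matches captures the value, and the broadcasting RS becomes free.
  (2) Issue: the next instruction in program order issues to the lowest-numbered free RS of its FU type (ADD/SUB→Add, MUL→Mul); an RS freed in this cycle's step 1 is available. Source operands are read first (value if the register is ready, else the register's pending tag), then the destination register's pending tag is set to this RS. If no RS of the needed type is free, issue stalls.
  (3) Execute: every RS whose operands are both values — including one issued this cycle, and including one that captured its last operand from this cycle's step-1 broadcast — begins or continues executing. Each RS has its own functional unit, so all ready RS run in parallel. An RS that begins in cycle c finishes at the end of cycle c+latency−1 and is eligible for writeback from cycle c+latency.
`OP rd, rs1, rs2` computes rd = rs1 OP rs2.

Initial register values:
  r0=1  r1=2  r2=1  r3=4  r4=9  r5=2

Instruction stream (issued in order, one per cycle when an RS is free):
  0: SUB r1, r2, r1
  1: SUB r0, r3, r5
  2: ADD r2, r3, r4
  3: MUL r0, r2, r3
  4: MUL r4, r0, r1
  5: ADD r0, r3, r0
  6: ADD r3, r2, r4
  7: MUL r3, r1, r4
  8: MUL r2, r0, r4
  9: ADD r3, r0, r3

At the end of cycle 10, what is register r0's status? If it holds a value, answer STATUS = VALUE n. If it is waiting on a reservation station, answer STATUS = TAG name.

STATUS = TAG Add1

c1: issue SUB r1<-Add1 | r0:1,r1:Add1,r2:1,r3:4,r4:9,r5:2
c2: issue SUB r0<-Add2 | r0:Add2,r1:Add1,r2:1,r3:4,r4:9,r5:2
c3: CDB Add1=-1; issue ADD r2<-Add1 | r0:Add2,r1:-1,r2:Add1,r3:4,r4:9,r5:2
c4: CDB Add2=2; issue MUL r0<-Mul1 | r0:Mul1,r1:-1,r2:Add1,r3:4,r4:9,r5:2
c5: CDB Add1=13; issue MUL r4<-Mul2 | r0:Mul1,r1:-1,r2:13,r3:4,r4:Mul2,r5:2
c6: issue ADD r0<-Add1 | r0:Add1,r1:-1,r2:13,r3:4,r4:Mul2,r5:2
c7: issue ADD r3<-Add2 | r0:Add1,r1:-1,r2:13,r3:Add2,r4:Mul2,r5:2
c8: stall | r0:Add1,r1:-1,r2:13,r3:Add2,r4:Mul2,r5:2
c9: CDB Mul1=52; issue MUL r3<-Mul1 | r0:Add1,r1:-1,r2:13,r3:Mul1,r4:Mul2,r5:2
c10: stall | r0:Add1,r1:-1,r2:13,r3:Mul1,r4:Mul2,r5:2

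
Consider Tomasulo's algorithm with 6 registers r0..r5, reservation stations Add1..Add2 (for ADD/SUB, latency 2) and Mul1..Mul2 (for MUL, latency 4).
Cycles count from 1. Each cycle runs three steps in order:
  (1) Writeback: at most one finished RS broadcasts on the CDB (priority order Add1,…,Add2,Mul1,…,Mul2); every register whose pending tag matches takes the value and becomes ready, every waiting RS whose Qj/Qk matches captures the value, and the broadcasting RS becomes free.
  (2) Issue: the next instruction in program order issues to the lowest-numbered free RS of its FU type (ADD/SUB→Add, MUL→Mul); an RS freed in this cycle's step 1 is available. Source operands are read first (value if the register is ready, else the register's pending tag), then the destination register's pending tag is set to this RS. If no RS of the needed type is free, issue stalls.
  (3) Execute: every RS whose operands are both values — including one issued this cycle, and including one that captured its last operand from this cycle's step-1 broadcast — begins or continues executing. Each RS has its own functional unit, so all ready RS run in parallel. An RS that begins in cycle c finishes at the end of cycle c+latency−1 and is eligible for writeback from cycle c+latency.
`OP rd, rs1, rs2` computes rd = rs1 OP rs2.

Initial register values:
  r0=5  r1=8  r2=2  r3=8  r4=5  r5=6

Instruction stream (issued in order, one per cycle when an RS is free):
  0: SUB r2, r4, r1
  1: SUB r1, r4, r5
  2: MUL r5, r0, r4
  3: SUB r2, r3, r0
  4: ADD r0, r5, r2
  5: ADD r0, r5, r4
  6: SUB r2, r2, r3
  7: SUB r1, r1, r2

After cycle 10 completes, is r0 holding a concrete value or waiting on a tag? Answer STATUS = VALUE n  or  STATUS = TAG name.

STATUS = VALUE 30

c1: issue SUB r2<-Add1 | r0:5,r1:8,r2:Add1,r3:8,r4:5,r5:6
c2: issue SUB r1<-Add2 | r0:5,r1:Add2,r2:Add1,r3:8,r4:5,r5:6
c3: CDB Add1=-3; issue MUL r5<-Mul1 | r0:5,r1:Add2,r2:-3,r3:8,r4:5,r5:Mul1
c4: CDB Add2=-1; issue SUB r2<-Add1 | r0:5,r1:-1,r2:Add1,r3:8,r4:5,r5:Mul1
c5: issue ADD r0<-Add2 | r0:Add2,r1:-1,r2:Add1,r3:8,r4:5,r5:Mul1
c6: CDB Add1=3; issue ADD r0<-Add1 | r0:Add1,r1:-1,r2:3,r3:8,r4:5,r5:Mul1
c7: CDB Mul1=25; stall | r0:Add1,r1:-1,r2:3,r3:8,r4:5,r5:25
c8: stall | r0:Add1,r1:-1,r2:3,r3:8,r4:5,r5:25
c9: CDB Add1=30; issue SUB r2<-Add1 | r0:30,r1:-1,r2:Add1,r3:8,r4:5,r5:25
c10: CDB Add2=28; issue SUB r1<-Add2 | r0:30,r1:Add2,r2:Add1,r3:8,r4:5,r5:25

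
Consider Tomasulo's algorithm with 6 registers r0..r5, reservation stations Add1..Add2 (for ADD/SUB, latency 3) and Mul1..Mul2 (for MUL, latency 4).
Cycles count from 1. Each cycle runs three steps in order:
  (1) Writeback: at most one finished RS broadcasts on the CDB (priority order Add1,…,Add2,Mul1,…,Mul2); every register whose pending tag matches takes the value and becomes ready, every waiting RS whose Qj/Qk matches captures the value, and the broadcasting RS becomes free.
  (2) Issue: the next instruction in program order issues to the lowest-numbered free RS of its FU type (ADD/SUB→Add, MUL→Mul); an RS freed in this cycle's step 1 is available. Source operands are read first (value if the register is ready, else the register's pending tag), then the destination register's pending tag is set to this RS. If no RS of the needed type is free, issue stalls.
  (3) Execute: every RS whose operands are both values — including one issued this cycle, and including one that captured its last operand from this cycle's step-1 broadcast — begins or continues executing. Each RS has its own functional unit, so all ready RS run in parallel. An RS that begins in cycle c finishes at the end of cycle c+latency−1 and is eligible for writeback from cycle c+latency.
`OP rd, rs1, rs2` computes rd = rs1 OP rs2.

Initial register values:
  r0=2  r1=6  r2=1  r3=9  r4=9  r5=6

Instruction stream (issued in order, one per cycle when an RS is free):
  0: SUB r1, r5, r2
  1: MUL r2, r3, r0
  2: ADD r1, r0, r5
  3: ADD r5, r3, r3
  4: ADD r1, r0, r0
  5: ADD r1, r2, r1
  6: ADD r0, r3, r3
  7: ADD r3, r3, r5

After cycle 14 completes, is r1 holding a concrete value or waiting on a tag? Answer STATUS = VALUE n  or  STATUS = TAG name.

c1: issue SUB r1<-Add1 | r0:2,r1:Add1,r2:1,r3:9,r4:9,r5:6
c2: issue MUL r2<-Mul1 | r0:2,r1:Add1,r2:Mul1,r3:9,r4:9,r5:6
c3: issue ADD r1<-Add2 | r0:2,r1:Add2,r2:Mul1,r3:9,r4:9,r5:6
c4: CDB Add1=5; issue ADD r5<-Add1 | r0:2,r1:Add2,r2:Mul1,r3:9,r4:9,r5:Add1
c5: stall | r0:2,r1:Add2,r2:Mul1,r3:9,r4:9,r5:Add1
c6: CDB Add2=8; issue ADD r1<-Add2 | r0:2,r1:Add2,r2:Mul1,r3:9,r4:9,r5:Add1
c7: CDB Add1=18; issue ADD r1<-Add1 | r0:2,r1:Add1,r2:Mul1,r3:9,r4:9,r5:18
c8: CDB Mul1=18; stall | r0:2,r1:Add1,r2:18,r3:9,r4:9,r5:18
c9: CDB Add2=4; issue ADD r0<-Add2 | r0:Add2,r1:Add1,r2:18,r3:9,r4:9,r5:18
c10: stall | r0:Add2,r1:Add1,r2:18,r3:9,r4:9,r5:18
c11: stall | r0:Add2,r1:Add1,r2:18,r3:9,r4:9,r5:18
c12: CDB Add1=22; issue ADD r3<-Add1 | r0:Add2,r1:22,r2:18,r3:Add1,r4:9,r5:18
c13: CDB Add2=18 | r0:18,r1:22,r2:18,r3:Add1,r4:9,r5:18
c14: - | r0:18,r1:22,r2:18,r3:Add1,r4:9,r5:18

STATUS = VALUE 22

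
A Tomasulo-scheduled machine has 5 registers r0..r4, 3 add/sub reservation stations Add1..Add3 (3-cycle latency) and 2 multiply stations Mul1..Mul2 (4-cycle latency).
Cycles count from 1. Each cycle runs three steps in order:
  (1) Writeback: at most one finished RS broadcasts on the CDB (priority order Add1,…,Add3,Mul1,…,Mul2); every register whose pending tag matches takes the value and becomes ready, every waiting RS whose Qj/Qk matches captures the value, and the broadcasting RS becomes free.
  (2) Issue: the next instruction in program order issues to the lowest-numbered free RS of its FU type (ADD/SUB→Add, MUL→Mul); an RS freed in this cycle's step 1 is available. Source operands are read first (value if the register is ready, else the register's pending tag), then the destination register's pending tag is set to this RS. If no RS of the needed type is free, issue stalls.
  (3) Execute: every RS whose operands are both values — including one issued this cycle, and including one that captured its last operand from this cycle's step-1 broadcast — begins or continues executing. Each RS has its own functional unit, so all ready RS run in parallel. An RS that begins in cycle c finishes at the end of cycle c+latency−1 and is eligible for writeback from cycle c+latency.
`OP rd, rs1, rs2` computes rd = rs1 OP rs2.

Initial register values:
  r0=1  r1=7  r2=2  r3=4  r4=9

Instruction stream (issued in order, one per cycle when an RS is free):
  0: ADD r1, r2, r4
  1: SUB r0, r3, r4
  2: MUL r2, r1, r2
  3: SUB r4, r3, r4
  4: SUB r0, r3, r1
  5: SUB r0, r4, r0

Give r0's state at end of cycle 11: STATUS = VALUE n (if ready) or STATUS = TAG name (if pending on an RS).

cycle 1: issue ADD r1<-Add1 // r0:1,r1:Add1,r2:2,r3:4,r4:9
cycle 2: issue SUB r0<-Add2 // r0:Add2,r1:Add1,r2:2,r3:4,r4:9
cycle 3: issue MUL r2<-Mul1 // r0:Add2,r1:Add1,r2:Mul1,r3:4,r4:9
cycle 4: CDB Add1=11; issue SUB r4<-Add1 // r0:Add2,r1:11,r2:Mul1,r3:4,r4:Add1
cycle 5: CDB Add2=-5; issue SUB r0<-Add2 // r0:Add2,r1:11,r2:Mul1,r3:4,r4:Add1
cycle 6: issue SUB r0<-Add3 // r0:Add3,r1:11,r2:Mul1,r3:4,r4:Add1
cycle 7: CDB Add1=-5 // r0:Add3,r1:11,r2:Mul1,r3:4,r4:-5
cycle 8: CDB Add2=-7 // r0:Add3,r1:11,r2:Mul1,r3:4,r4:-5
cycle 9: CDB Mul1=22 // r0:Add3,r1:11,r2:22,r3:4,r4:-5
cycle 10: - // r0:Add3,r1:11,r2:22,r3:4,r4:-5
cycle 11: CDB Add3=2 // r0:2,r1:11,r2:22,r3:4,r4:-5

STATUS = VALUE 2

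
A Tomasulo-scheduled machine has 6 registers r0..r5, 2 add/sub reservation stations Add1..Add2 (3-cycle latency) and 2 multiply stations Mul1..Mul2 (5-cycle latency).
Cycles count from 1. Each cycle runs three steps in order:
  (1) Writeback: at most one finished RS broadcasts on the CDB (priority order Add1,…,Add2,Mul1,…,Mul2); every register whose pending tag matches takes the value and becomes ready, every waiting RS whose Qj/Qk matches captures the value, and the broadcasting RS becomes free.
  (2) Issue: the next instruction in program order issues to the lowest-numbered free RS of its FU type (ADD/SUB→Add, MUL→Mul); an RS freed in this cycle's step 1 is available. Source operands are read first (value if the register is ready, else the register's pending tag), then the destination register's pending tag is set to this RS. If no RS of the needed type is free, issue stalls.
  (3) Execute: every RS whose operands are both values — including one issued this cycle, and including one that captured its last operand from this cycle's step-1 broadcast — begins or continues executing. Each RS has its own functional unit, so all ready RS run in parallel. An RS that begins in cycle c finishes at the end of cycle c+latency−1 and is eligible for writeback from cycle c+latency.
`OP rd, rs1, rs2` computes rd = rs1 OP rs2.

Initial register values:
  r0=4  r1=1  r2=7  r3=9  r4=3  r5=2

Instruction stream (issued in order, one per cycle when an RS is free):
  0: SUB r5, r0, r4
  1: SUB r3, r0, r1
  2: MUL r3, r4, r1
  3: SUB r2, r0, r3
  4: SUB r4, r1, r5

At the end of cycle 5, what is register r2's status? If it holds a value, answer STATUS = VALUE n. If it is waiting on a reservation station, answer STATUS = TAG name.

cycle 1: issue SUB r5<-Add1 // r0:4,r1:1,r2:7,r3:9,r4:3,r5:Add1
cycle 2: issue SUB r3<-Add2 // r0:4,r1:1,r2:7,r3:Add2,r4:3,r5:Add1
cycle 3: issue MUL r3<-Mul1 // r0:4,r1:1,r2:7,r3:Mul1,r4:3,r5:Add1
cycle 4: CDB Add1=1; issue SUB r2<-Add1 // r0:4,r1:1,r2:Add1,r3:Mul1,r4:3,r5:1
cycle 5: CDB Add2=3; issue SUB r4<-Add2 // r0:4,r1:1,r2:Add1,r3:Mul1,r4:Add2,r5:1

STATUS = TAG Add1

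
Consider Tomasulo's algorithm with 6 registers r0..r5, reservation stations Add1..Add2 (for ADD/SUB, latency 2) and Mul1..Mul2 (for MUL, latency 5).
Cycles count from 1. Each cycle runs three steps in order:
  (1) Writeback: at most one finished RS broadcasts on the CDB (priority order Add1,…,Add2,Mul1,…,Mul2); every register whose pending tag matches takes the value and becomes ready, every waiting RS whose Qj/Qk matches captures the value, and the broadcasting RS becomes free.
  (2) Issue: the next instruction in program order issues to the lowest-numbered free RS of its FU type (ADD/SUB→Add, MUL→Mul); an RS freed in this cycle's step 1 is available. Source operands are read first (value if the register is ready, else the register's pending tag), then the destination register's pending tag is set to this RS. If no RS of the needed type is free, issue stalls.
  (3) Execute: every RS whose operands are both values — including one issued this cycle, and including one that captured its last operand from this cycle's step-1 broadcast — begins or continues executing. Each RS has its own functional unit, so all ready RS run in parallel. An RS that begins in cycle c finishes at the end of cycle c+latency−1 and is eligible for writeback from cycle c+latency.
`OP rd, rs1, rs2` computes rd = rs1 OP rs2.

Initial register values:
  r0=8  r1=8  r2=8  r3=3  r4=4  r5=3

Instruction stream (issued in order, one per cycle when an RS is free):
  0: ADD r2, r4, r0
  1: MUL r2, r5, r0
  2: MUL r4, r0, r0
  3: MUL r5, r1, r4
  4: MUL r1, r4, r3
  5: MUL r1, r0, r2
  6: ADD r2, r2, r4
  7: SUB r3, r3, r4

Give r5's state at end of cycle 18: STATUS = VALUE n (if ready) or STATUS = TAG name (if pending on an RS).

cycle 1: issue ADD r2<-Add1 // r0:8,r1:8,r2:Add1,r3:3,r4:4,r5:3
cycle 2: issue MUL r2<-Mul1 // r0:8,r1:8,r2:Mul1,r3:3,r4:4,r5:3
cycle 3: CDB Add1=12; issue MUL r4<-Mul2 // r0:8,r1:8,r2:Mul1,r3:3,r4:Mul2,r5:3
cycle 4: stall // r0:8,r1:8,r2:Mul1,r3:3,r4:Mul2,r5:3
cycle 5: stall // r0:8,r1:8,r2:Mul1,r3:3,r4:Mul2,r5:3
cycle 6: stall // r0:8,r1:8,r2:Mul1,r3:3,r4:Mul2,r5:3
cycle 7: CDB Mul1=24; issue MUL r5<-Mul1 // r0:8,r1:8,r2:24,r3:3,r4:Mul2,r5:Mul1
cycle 8: CDB Mul2=64; issue MUL r1<-Mul2 // r0:8,r1:Mul2,r2:24,r3:3,r4:64,r5:Mul1
cycle 9: stall // r0:8,r1:Mul2,r2:24,r3:3,r4:64,r5:Mul1
cycle 10: stall // r0:8,r1:Mul2,r2:24,r3:3,r4:64,r5:Mul1
cycle 11: stall // r0:8,r1:Mul2,r2:24,r3:3,r4:64,r5:Mul1
cycle 12: stall // r0:8,r1:Mul2,r2:24,r3:3,r4:64,r5:Mul1
cycle 13: CDB Mul1=512; issue MUL r1<-Mul1 // r0:8,r1:Mul1,r2:24,r3:3,r4:64,r5:512
cycle 14: CDB Mul2=192; issue ADD r2<-Add1 // r0:8,r1:Mul1,r2:Add1,r3:3,r4:64,r5:512
cycle 15: issue SUB r3<-Add2 // r0:8,r1:Mul1,r2:Add1,r3:Add2,r4:64,r5:512
cycle 16: CDB Add1=88 // r0:8,r1:Mul1,r2:88,r3:Add2,r4:64,r5:512
cycle 17: CDB Add2=-61 // r0:8,r1:Mul1,r2:88,r3:-61,r4:64,r5:512
cycle 18: CDB Mul1=192 // r0:8,r1:192,r2:88,r3:-61,r4:64,r5:512

STATUS = VALUE 512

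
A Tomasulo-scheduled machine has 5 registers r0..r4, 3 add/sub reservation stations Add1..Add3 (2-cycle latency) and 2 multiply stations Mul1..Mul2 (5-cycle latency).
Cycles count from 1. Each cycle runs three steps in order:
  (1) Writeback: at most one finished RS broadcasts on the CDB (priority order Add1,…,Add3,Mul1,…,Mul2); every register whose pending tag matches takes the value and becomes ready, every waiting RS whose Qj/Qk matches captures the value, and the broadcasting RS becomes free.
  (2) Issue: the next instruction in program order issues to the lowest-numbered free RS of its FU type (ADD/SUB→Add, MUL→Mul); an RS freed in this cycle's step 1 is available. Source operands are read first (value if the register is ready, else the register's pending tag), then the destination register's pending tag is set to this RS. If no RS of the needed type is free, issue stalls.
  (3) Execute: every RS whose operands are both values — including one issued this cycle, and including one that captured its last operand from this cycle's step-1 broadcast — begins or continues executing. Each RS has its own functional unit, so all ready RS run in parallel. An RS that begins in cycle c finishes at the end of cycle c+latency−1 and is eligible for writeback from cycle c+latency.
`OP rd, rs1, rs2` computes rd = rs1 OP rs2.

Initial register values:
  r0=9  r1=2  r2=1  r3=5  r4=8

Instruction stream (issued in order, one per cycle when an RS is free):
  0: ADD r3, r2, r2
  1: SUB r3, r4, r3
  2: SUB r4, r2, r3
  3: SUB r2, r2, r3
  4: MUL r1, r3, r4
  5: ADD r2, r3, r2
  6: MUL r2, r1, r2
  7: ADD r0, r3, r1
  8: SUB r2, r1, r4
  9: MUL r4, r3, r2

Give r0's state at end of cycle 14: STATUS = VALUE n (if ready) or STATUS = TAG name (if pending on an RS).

c1: issue ADD r3<-Add1 | r0:9,r1:2,r2:1,r3:Add1,r4:8
c2: issue SUB r3<-Add2 | r0:9,r1:2,r2:1,r3:Add2,r4:8
c3: CDB Add1=2; issue SUB r4<-Add1 | r0:9,r1:2,r2:1,r3:Add2,r4:Add1
c4: issue SUB r2<-Add3 | r0:9,r1:2,r2:Add3,r3:Add2,r4:Add1
c5: CDB Add2=6; issue MUL r1<-Mul1 | r0:9,r1:Mul1,r2:Add3,r3:6,r4:Add1
c6: issue ADD r2<-Add2 | r0:9,r1:Mul1,r2:Add2,r3:6,r4:Add1
c7: CDB Add1=-5; issue MUL r2<-Mul2 | r0:9,r1:Mul1,r2:Mul2,r3:6,r4:-5
c8: CDB Add3=-5; issue ADD r0<-Add1 | r0:Add1,r1:Mul1,r2:Mul2,r3:6,r4:-5
c9: issue SUB r2<-Add3 | r0:Add1,r1:Mul1,r2:Add3,r3:6,r4:-5
c10: CDB Add2=1; stall | r0:Add1,r1:Mul1,r2:Add3,r3:6,r4:-5
c11: stall | r0:Add1,r1:Mul1,r2:Add3,r3:6,r4:-5
c12: CDB Mul1=-30; issue MUL r4<-Mul1 | r0:Add1,r1:-30,r2:Add3,r3:6,r4:Mul1
c13: - | r0:Add1,r1:-30,r2:Add3,r3:6,r4:Mul1
c14: CDB Add1=-24 | r0:-24,r1:-30,r2:Add3,r3:6,r4:Mul1

STATUS = VALUE -24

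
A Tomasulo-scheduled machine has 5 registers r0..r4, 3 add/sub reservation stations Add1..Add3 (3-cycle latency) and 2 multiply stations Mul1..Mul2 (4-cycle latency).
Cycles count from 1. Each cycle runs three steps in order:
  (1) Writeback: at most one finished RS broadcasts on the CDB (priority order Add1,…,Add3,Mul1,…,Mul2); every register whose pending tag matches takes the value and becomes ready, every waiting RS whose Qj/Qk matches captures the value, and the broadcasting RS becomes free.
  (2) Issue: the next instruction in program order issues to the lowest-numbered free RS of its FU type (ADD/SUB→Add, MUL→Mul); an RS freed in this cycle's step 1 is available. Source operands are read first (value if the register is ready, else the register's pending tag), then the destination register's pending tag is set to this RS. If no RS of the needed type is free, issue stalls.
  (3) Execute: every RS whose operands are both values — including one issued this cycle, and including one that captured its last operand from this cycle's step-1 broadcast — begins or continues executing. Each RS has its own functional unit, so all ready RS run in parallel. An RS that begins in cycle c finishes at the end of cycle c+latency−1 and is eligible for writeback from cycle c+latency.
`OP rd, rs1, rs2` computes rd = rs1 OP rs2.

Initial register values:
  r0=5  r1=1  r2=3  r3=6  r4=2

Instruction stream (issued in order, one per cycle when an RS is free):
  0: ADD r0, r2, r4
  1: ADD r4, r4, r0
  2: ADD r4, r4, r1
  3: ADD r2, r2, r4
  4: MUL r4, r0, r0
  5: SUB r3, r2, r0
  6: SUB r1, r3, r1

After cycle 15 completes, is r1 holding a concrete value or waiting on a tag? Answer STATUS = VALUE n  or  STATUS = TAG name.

STATUS = TAG Add3

c1: issue ADD r0<-Add1 | r0:Add1,r1:1,r2:3,r3:6,r4:2
c2: issue ADD r4<-Add2 | r0:Add1,r1:1,r2:3,r3:6,r4:Add2
c3: issue ADD r4<-Add3 | r0:Add1,r1:1,r2:3,r3:6,r4:Add3
c4: CDB Add1=5; issue ADD r2<-Add1 | r0:5,r1:1,r2:Add1,r3:6,r4:Add3
c5: issue MUL r4<-Mul1 | r0:5,r1:1,r2:Add1,r3:6,r4:Mul1
c6: stall | r0:5,r1:1,r2:Add1,r3:6,r4:Mul1
c7: CDB Add2=7; issue SUB r3<-Add2 | r0:5,r1:1,r2:Add1,r3:Add2,r4:Mul1
c8: stall | r0:5,r1:1,r2:Add1,r3:Add2,r4:Mul1
c9: CDB Mul1=25; stall | r0:5,r1:1,r2:Add1,r3:Add2,r4:25
c10: CDB Add3=8; issue SUB r1<-Add3 | r0:5,r1:Add3,r2:Add1,r3:Add2,r4:25
c11: - | r0:5,r1:Add3,r2:Add1,r3:Add2,r4:25
c12: - | r0:5,r1:Add3,r2:Add1,r3:Add2,r4:25
c13: CDB Add1=11 | r0:5,r1:Add3,r2:11,r3:Add2,r4:25
c14: - | r0:5,r1:Add3,r2:11,r3:Add2,r4:25
c15: - | r0:5,r1:Add3,r2:11,r3:Add2,r4:25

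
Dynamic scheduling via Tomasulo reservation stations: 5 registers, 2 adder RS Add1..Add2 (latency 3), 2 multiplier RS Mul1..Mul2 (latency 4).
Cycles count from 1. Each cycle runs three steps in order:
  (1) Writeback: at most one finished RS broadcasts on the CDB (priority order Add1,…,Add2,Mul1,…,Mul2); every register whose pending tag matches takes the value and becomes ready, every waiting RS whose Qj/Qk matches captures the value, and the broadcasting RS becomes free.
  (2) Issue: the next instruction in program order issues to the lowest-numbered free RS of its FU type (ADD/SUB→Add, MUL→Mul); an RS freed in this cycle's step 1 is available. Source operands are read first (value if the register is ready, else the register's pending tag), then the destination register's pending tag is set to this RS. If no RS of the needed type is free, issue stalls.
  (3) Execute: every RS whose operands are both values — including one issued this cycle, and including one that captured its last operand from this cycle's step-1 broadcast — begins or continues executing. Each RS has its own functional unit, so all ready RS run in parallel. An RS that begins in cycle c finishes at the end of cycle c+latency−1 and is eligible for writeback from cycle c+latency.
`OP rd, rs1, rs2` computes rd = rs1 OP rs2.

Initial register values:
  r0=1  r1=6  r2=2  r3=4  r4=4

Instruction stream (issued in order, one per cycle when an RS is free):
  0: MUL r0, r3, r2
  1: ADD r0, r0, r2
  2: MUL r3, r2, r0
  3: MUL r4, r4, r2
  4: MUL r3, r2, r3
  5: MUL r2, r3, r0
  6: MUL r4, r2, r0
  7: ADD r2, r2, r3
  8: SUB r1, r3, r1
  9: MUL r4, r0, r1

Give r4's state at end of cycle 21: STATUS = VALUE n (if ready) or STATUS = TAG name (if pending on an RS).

STATUS = TAG Mul2

c1: issue MUL r0<-Mul1 | r0:Mul1,r1:6,r2:2,r3:4,r4:4
c2: issue ADD r0<-Add1 | r0:Add1,r1:6,r2:2,r3:4,r4:4
c3: issue MUL r3<-Mul2 | r0:Add1,r1:6,r2:2,r3:Mul2,r4:4
c4: stall | r0:Add1,r1:6,r2:2,r3:Mul2,r4:4
c5: CDB Mul1=8; issue MUL r4<-Mul1 | r0:Add1,r1:6,r2:2,r3:Mul2,r4:Mul1
c6: stall | r0:Add1,r1:6,r2:2,r3:Mul2,r4:Mul1
c7: stall | r0:Add1,r1:6,r2:2,r3:Mul2,r4:Mul1
c8: CDB Add1=10; stall | r0:10,r1:6,r2:2,r3:Mul2,r4:Mul1
c9: CDB Mul1=8; issue MUL r3<-Mul1 | r0:10,r1:6,r2:2,r3:Mul1,r4:8
c10: stall | r0:10,r1:6,r2:2,r3:Mul1,r4:8
c11: stall | r0:10,r1:6,r2:2,r3:Mul1,r4:8
c12: CDB Mul2=20; issue MUL r2<-Mul2 | r0:10,r1:6,r2:Mul2,r3:Mul1,r4:8
c13: stall | r0:10,r1:6,r2:Mul2,r3:Mul1,r4:8
c14: stall | r0:10,r1:6,r2:Mul2,r3:Mul1,r4:8
c15: stall | r0:10,r1:6,r2:Mul2,r3:Mul1,r4:8
c16: CDB Mul1=40; issue MUL r4<-Mul1 | r0:10,r1:6,r2:Mul2,r3:40,r4:Mul1
c17: issue ADD r2<-Add1 | r0:10,r1:6,r2:Add1,r3:40,r4:Mul1
c18: issue SUB r1<-Add2 | r0:10,r1:Add2,r2:Add1,r3:40,r4:Mul1
c19: stall | r0:10,r1:Add2,r2:Add1,r3:40,r4:Mul1
c20: CDB Mul2=400; issue MUL r4<-Mul2 | r0:10,r1:Add2,r2:Add1,r3:40,r4:Mul2
c21: CDB Add2=34 | r0:10,r1:34,r2:Add1,r3:40,r4:Mul2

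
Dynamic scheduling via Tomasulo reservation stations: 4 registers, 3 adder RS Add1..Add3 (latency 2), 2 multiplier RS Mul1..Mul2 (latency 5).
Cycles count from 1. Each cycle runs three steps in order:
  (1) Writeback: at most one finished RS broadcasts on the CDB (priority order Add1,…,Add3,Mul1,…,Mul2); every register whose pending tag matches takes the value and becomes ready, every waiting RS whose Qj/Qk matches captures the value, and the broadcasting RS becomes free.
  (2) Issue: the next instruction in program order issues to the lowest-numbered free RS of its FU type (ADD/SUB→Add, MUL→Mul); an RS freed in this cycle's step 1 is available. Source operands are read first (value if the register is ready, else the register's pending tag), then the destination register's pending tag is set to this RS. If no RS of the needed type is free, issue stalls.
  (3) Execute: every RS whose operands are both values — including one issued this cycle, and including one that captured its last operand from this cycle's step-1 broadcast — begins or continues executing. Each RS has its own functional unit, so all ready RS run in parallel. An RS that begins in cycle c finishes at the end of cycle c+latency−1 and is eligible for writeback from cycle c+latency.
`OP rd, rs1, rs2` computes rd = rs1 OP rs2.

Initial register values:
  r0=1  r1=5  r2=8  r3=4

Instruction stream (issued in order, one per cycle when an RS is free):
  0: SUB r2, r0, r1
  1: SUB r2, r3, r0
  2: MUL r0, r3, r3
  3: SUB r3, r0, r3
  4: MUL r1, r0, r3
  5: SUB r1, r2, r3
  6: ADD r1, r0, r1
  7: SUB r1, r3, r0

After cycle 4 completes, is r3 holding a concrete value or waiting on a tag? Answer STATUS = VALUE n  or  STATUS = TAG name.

cycle 1: issue SUB r2<-Add1 // r0:1,r1:5,r2:Add1,r3:4
cycle 2: issue SUB r2<-Add2 // r0:1,r1:5,r2:Add2,r3:4
cycle 3: CDB Add1=-4; issue MUL r0<-Mul1 // r0:Mul1,r1:5,r2:Add2,r3:4
cycle 4: CDB Add2=3; issue SUB r3<-Add1 // r0:Mul1,r1:5,r2:3,r3:Add1

STATUS = TAG Add1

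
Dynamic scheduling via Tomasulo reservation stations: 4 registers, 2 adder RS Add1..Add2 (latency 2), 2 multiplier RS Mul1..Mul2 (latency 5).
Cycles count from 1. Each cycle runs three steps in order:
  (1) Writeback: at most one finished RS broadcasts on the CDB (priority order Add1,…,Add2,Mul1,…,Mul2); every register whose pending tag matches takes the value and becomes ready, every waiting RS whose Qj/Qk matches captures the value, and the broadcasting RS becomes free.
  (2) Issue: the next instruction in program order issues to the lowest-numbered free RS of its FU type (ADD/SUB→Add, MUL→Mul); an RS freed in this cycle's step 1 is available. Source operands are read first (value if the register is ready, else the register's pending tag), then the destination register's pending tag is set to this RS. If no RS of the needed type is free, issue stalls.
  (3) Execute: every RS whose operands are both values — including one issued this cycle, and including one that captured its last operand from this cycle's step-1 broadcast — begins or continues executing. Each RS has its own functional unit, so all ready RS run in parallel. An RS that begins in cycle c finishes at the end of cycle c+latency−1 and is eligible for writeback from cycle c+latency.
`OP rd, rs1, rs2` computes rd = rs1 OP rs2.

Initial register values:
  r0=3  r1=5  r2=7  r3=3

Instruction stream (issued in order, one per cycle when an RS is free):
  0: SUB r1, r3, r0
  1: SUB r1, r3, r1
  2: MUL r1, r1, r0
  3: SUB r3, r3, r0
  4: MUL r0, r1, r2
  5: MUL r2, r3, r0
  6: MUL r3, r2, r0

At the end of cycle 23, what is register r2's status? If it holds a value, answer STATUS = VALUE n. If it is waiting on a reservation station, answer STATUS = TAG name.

cycle 1: issue SUB r1<-Add1 // r0:3,r1:Add1,r2:7,r3:3
cycle 2: issue SUB r1<-Add2 // r0:3,r1:Add2,r2:7,r3:3
cycle 3: CDB Add1=0; issue MUL r1<-Mul1 // r0:3,r1:Mul1,r2:7,r3:3
cycle 4: issue SUB r3<-Add1 // r0:3,r1:Mul1,r2:7,r3:Add1
cycle 5: CDB Add2=3; issue MUL r0<-Mul2 // r0:Mul2,r1:Mul1,r2:7,r3:Add1
cycle 6: CDB Add1=0; stall // r0:Mul2,r1:Mul1,r2:7,r3:0
cycle 7: stall // r0:Mul2,r1:Mul1,r2:7,r3:0
cycle 8: stall // r0:Mul2,r1:Mul1,r2:7,r3:0
cycle 9: stall // r0:Mul2,r1:Mul1,r2:7,r3:0
cycle 10: CDB Mul1=9; issue MUL r2<-Mul1 // r0:Mul2,r1:9,r2:Mul1,r3:0
cycle 11: stall // r0:Mul2,r1:9,r2:Mul1,r3:0
cycle 12: stall // r0:Mul2,r1:9,r2:Mul1,r3:0
cycle 13: stall // r0:Mul2,r1:9,r2:Mul1,r3:0
cycle 14: stall // r0:Mul2,r1:9,r2:Mul1,r3:0
cycle 15: CDB Mul2=63; issue MUL r3<-Mul2 // r0:63,r1:9,r2:Mul1,r3:Mul2
cycle 16: - // r0:63,r1:9,r2:Mul1,r3:Mul2
cycle 17: - // r0:63,r1:9,r2:Mul1,r3:Mul2
cycle 18: - // r0:63,r1:9,r2:Mul1,r3:Mul2
cycle 19: - // r0:63,r1:9,r2:Mul1,r3:Mul2
cycle 20: CDB Mul1=0 // r0:63,r1:9,r2:0,r3:Mul2
cycle 21: - // r0:63,r1:9,r2:0,r3:Mul2
cycle 22: - // r0:63,r1:9,r2:0,r3:Mul2
cycle 23: - // r0:63,r1:9,r2:0,r3:Mul2

STATUS = VALUE 0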